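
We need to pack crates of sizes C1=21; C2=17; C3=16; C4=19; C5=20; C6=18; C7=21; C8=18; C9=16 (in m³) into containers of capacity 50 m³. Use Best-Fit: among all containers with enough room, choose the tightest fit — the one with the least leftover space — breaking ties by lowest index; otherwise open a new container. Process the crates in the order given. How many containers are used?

C1 (21 m³) → container 1 (remaining 29 m³)
C2 (17 m³) → container 1 (remaining 12 m³)
C3 (16 m³) → container 2 (remaining 34 m³)
C4 (19 m³) → container 2 (remaining 15 m³)
C5 (20 m³) → container 3 (remaining 30 m³)
C6 (18 m³) → container 3 (remaining 12 m³)
C7 (21 m³) → container 4 (remaining 29 m³)
C8 (18 m³) → container 4 (remaining 11 m³)
C9 (16 m³) → container 5 (remaining 34 m³)

5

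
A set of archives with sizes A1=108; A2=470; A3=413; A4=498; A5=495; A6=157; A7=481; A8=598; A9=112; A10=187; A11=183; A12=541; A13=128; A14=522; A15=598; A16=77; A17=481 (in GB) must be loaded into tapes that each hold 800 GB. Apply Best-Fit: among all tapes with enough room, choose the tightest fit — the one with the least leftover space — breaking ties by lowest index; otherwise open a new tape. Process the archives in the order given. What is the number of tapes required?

10

tape 1: place A1 (108 GB), 692 GB left
tape 1: place A2 (470 GB), 222 GB left
tape 2: place A3 (413 GB), 387 GB left
tape 3: place A4 (498 GB), 302 GB left
tape 4: place A5 (495 GB), 305 GB left
tape 1: place A6 (157 GB), 65 GB left
tape 5: place A7 (481 GB), 319 GB left
tape 6: place A8 (598 GB), 202 GB left
tape 6: place A9 (112 GB), 90 GB left
tape 3: place A10 (187 GB), 115 GB left
tape 4: place A11 (183 GB), 122 GB left
tape 7: place A12 (541 GB), 259 GB left
tape 7: place A13 (128 GB), 131 GB left
tape 8: place A14 (522 GB), 278 GB left
tape 9: place A15 (598 GB), 202 GB left
tape 6: place A16 (77 GB), 13 GB left
tape 10: place A17 (481 GB), 319 GB left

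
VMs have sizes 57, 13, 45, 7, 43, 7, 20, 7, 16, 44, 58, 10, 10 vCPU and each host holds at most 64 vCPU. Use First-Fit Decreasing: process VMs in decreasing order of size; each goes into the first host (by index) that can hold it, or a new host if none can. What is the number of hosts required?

6 hosts

Sorted descending: 58, 57, 45, 44, 43, 20, 16, 13, 10, 10, 7, 7, 7.
Put 58 vCPU in host 1; 6 vCPU remain.
Put 57 vCPU in host 2; 7 vCPU remain.
Put 45 vCPU in host 3; 19 vCPU remain.
Put 44 vCPU in host 4; 20 vCPU remain.
Put 43 vCPU in host 5; 21 vCPU remain.
Put 20 vCPU in host 4; 0 vCPU remain.
Put 16 vCPU in host 3; 3 vCPU remain.
Put 13 vCPU in host 5; 8 vCPU remain.
Put 10 vCPU in host 6; 54 vCPU remain.
Put 10 vCPU in host 6; 44 vCPU remain.
Put 7 vCPU in host 2; 0 vCPU remain.
Put 7 vCPU in host 5; 1 vCPU remain.
Put 7 vCPU in host 6; 37 vCPU remain.
Final hosts: [58] [57,7] [45,16] [44,20] [43,13,7] [10,10,7].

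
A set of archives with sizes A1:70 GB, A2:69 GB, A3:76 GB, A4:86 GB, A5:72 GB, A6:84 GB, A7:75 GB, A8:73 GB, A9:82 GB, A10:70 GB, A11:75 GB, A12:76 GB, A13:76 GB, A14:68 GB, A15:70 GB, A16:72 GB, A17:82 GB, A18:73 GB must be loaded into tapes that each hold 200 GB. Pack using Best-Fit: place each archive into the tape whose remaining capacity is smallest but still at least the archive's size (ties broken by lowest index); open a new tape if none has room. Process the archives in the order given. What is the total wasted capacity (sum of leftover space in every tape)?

A1 (70 GB) → tape 1 (remaining 130 GB)
A2 (69 GB) → tape 1 (remaining 61 GB)
A3 (76 GB) → tape 2 (remaining 124 GB)
A4 (86 GB) → tape 2 (remaining 38 GB)
A5 (72 GB) → tape 3 (remaining 128 GB)
A6 (84 GB) → tape 3 (remaining 44 GB)
A7 (75 GB) → tape 4 (remaining 125 GB)
A8 (73 GB) → tape 4 (remaining 52 GB)
A9 (82 GB) → tape 5 (remaining 118 GB)
A10 (70 GB) → tape 5 (remaining 48 GB)
A11 (75 GB) → tape 6 (remaining 125 GB)
A12 (76 GB) → tape 6 (remaining 49 GB)
A13 (76 GB) → tape 7 (remaining 124 GB)
A14 (68 GB) → tape 7 (remaining 56 GB)
A15 (70 GB) → tape 8 (remaining 130 GB)
A16 (72 GB) → tape 8 (remaining 58 GB)
A17 (82 GB) → tape 9 (remaining 118 GB)
A18 (73 GB) → tape 9 (remaining 45 GB)
9 tapes × 200 GB = 1800 GB; used 1349 GB; unused 451 GB.

451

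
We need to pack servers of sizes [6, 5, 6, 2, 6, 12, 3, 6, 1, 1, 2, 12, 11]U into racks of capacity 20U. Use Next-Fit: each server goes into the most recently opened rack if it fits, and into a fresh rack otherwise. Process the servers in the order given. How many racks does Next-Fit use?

5 racks

rack 1: place 6U, 14U left
rack 1: place 5U, 9U left
rack 1: place 6U, 3U left
rack 1: place 2U, 1U left
rack 2: place 6U, 14U left
rack 2: place 12U, 2U left
rack 3: place 3U, 17U left
rack 3: place 6U, 11U left
rack 3: place 1U, 10U left
rack 3: place 1U, 9U left
rack 3: place 2U, 7U left
rack 4: place 12U, 8U left
rack 5: place 11U, 9U left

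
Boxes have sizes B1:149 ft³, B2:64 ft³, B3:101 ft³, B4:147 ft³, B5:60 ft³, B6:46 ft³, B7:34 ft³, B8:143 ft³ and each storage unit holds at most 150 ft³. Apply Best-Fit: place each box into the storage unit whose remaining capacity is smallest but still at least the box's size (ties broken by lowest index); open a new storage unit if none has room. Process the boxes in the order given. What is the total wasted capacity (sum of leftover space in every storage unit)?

156

B1 (149 ft³) → storage unit 1 (remaining 1 ft³)
B2 (64 ft³) → storage unit 2 (remaining 86 ft³)
B3 (101 ft³) → storage unit 3 (remaining 49 ft³)
B4 (147 ft³) → storage unit 4 (remaining 3 ft³)
B5 (60 ft³) → storage unit 2 (remaining 26 ft³)
B6 (46 ft³) → storage unit 3 (remaining 3 ft³)
B7 (34 ft³) → storage unit 5 (remaining 116 ft³)
B8 (143 ft³) → storage unit 6 (remaining 7 ft³)
6 storage units × 150 ft³ = 900 ft³; used 744 ft³; unused 156 ft³.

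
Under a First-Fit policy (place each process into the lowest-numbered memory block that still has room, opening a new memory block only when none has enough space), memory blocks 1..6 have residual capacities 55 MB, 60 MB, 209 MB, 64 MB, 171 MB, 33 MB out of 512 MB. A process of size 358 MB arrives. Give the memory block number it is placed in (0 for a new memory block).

No memory block has ≥ 358 MB free, so a new memory block is opened.

0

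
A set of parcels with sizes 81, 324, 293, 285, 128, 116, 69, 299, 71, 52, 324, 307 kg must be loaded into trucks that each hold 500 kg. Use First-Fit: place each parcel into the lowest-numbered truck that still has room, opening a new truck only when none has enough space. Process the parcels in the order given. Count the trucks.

6

81 kg → truck 1 (remaining 419 kg)
324 kg → truck 1 (remaining 95 kg)
293 kg → truck 2 (remaining 207 kg)
285 kg → truck 3 (remaining 215 kg)
128 kg → truck 2 (remaining 79 kg)
116 kg → truck 3 (remaining 99 kg)
69 kg → truck 1 (remaining 26 kg)
299 kg → truck 4 (remaining 201 kg)
71 kg → truck 2 (remaining 8 kg)
52 kg → truck 3 (remaining 47 kg)
324 kg → truck 5 (remaining 176 kg)
307 kg → truck 6 (remaining 193 kg)
Final trucks: [81,324,69] [293,128,71] [285,116,52] [299] [324] [307].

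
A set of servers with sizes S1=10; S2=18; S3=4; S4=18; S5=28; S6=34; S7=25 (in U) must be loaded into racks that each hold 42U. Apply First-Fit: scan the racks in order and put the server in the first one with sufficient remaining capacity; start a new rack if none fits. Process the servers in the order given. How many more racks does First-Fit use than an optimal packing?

First-Fit: [10,18,4] [18] [28] [34] [25] → 5 racks.
Total size 137U; any packing needs at least ⌈137/42⌉ = 4 racks.
An optimal packing achieves that bound: [34,4] [28,10] [25] [18,18] → 4 racks.
Excess: 5 − 4 = 1.

1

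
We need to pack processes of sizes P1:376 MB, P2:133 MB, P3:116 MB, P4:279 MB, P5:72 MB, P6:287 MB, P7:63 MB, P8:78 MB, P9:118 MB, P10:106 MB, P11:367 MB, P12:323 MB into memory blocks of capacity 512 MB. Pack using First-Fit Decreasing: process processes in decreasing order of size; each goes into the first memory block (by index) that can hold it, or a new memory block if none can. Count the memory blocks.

Sorted descending: 376, 367, 323, 287, 279, 133, 118, 116, 106, 78, 72, 63.
memory block 1: place 376 MB, 136 MB left
memory block 2: place 367 MB, 145 MB left
memory block 3: place 323 MB, 189 MB left
memory block 4: place 287 MB, 225 MB left
memory block 5: place 279 MB, 233 MB left
memory block 1: place 133 MB, 3 MB left
memory block 2: place 118 MB, 27 MB left
memory block 3: place 116 MB, 73 MB left
memory block 4: place 106 MB, 119 MB left
memory block 4: place 78 MB, 41 MB left
memory block 3: place 72 MB, 1 MB left
memory block 5: place 63 MB, 170 MB left

5 memory blocks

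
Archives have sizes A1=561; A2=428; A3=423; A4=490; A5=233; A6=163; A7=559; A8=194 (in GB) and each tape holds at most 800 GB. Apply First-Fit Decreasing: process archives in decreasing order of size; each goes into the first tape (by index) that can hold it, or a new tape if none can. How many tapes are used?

5

Sorted descending: 561, 559, 490, 428, 423, 233, 194, 163.
Put 561 GB in tape 1; 239 GB remain.
Put 559 GB in tape 2; 241 GB remain.
Put 490 GB in tape 3; 310 GB remain.
Put 428 GB in tape 4; 372 GB remain.
Put 423 GB in tape 5; 377 GB remain.
Put 233 GB in tape 1; 6 GB remain.
Put 194 GB in tape 2; 47 GB remain.
Put 163 GB in tape 3; 147 GB remain.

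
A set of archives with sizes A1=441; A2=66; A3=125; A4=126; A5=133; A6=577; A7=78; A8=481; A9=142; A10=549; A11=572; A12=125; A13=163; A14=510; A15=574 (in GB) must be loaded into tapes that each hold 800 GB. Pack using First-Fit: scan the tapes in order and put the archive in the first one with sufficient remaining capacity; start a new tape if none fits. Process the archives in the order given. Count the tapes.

A1 (441 GB) → tape 1 (remaining 359 GB)
A2 (66 GB) → tape 1 (remaining 293 GB)
A3 (125 GB) → tape 1 (remaining 168 GB)
A4 (126 GB) → tape 1 (remaining 42 GB)
A5 (133 GB) → tape 2 (remaining 667 GB)
A6 (577 GB) → tape 2 (remaining 90 GB)
A7 (78 GB) → tape 2 (remaining 12 GB)
A8 (481 GB) → tape 3 (remaining 319 GB)
A9 (142 GB) → tape 3 (remaining 177 GB)
A10 (549 GB) → tape 4 (remaining 251 GB)
A11 (572 GB) → tape 5 (remaining 228 GB)
A12 (125 GB) → tape 3 (remaining 52 GB)
A13 (163 GB) → tape 4 (remaining 88 GB)
A14 (510 GB) → tape 6 (remaining 290 GB)
A15 (574 GB) → tape 7 (remaining 226 GB)

7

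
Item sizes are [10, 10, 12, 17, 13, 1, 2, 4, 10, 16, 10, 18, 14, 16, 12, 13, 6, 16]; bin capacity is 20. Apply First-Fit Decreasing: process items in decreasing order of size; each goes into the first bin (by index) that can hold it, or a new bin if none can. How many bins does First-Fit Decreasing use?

Sorted descending: 18, 17, 16, 16, 16, 14, 13, 13, 12, 12, 10, 10, 10, 10, 6, 4, 2, 1.
Put 18 in bin 1; 2 remain.
Put 17 in bin 2; 3 remain.
Put 16 in bin 3; 4 remain.
Put 16 in bin 4; 4 remain.
Put 16 in bin 5; 4 remain.
Put 14 in bin 6; 6 remain.
Put 13 in bin 7; 7 remain.
Put 13 in bin 8; 7 remain.
Put 12 in bin 9; 8 remain.
Put 12 in bin 10; 8 remain.
Put 10 in bin 11; 10 remain.
Put 10 in bin 11; 0 remain.
Put 10 in bin 12; 10 remain.
Put 10 in bin 12; 0 remain.
Put 6 in bin 6; 0 remain.
Put 4 in bin 3; 0 remain.
Put 2 in bin 1; 0 remain.
Put 1 in bin 2; 2 remain.

12 bins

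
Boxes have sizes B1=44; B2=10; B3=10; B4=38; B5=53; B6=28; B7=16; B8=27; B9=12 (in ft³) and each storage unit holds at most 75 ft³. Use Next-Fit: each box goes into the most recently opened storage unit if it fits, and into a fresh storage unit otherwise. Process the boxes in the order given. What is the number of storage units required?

5

storage unit 1: place B1 (44 ft³), 31 ft³ left
storage unit 1: place B2 (10 ft³), 21 ft³ left
storage unit 1: place B3 (10 ft³), 11 ft³ left
storage unit 2: place B4 (38 ft³), 37 ft³ left
storage unit 3: place B5 (53 ft³), 22 ft³ left
storage unit 4: place B6 (28 ft³), 47 ft³ left
storage unit 4: place B7 (16 ft³), 31 ft³ left
storage unit 4: place B8 (27 ft³), 4 ft³ left
storage unit 5: place B9 (12 ft³), 63 ft³ left
Final storage units: [44,10,10] [38] [53] [28,16,27] [12].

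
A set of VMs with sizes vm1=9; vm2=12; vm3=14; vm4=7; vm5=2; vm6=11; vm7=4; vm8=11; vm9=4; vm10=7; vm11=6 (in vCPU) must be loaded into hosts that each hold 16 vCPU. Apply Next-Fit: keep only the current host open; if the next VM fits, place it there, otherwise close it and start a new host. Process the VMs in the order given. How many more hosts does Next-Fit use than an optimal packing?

1

Next-Fit: [9] [12] [14] [7,2] [11,4] [11,4] [7,6] → 7 hosts.
Total size 87 vCPU; any packing needs at least ⌈87/16⌉ = 6 hosts.
An optimal packing achieves that bound: [14,2] [12,4] [11,4] [11] [9,7] [7,6] → 6 hosts.
Excess: 7 − 6 = 1.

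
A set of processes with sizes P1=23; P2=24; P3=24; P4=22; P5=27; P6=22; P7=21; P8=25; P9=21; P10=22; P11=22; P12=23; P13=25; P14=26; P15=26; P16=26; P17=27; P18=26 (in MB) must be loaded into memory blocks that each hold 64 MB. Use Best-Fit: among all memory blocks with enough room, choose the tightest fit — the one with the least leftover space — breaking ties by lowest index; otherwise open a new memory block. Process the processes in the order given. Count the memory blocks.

9 memory blocks

P1 (23 MB) → memory block 1 (remaining 41 MB)
P2 (24 MB) → memory block 1 (remaining 17 MB)
P3 (24 MB) → memory block 2 (remaining 40 MB)
P4 (22 MB) → memory block 2 (remaining 18 MB)
P5 (27 MB) → memory block 3 (remaining 37 MB)
P6 (22 MB) → memory block 3 (remaining 15 MB)
P7 (21 MB) → memory block 4 (remaining 43 MB)
P8 (25 MB) → memory block 4 (remaining 18 MB)
P9 (21 MB) → memory block 5 (remaining 43 MB)
P10 (22 MB) → memory block 5 (remaining 21 MB)
P11 (22 MB) → memory block 6 (remaining 42 MB)
P12 (23 MB) → memory block 6 (remaining 19 MB)
P13 (25 MB) → memory block 7 (remaining 39 MB)
P14 (26 MB) → memory block 7 (remaining 13 MB)
P15 (26 MB) → memory block 8 (remaining 38 MB)
P16 (26 MB) → memory block 8 (remaining 12 MB)
P17 (27 MB) → memory block 9 (remaining 37 MB)
P18 (26 MB) → memory block 9 (remaining 11 MB)
Final memory blocks: [23,24] [24,22] [27,22] [21,25] [21,22] [22,23] [25,26] [26,26] [27,26].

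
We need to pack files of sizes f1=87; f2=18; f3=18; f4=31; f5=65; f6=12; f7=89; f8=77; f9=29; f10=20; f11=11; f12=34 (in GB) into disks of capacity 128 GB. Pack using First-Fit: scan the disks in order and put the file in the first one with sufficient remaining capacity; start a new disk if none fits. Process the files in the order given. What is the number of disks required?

Put f1 (87 GB) in disk 1; 41 GB remain.
Put f2 (18 GB) in disk 1; 23 GB remain.
Put f3 (18 GB) in disk 1; 5 GB remain.
Put f4 (31 GB) in disk 2; 97 GB remain.
Put f5 (65 GB) in disk 2; 32 GB remain.
Put f6 (12 GB) in disk 2; 20 GB remain.
Put f7 (89 GB) in disk 3; 39 GB remain.
Put f8 (77 GB) in disk 4; 51 GB remain.
Put f9 (29 GB) in disk 3; 10 GB remain.
Put f10 (20 GB) in disk 2; 0 GB remain.
Put f11 (11 GB) in disk 4; 40 GB remain.
Put f12 (34 GB) in disk 4; 6 GB remain.

4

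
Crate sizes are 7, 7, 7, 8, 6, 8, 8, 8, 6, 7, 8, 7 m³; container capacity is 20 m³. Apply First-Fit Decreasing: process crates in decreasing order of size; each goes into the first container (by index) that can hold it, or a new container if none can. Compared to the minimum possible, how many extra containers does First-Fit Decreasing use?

First-Fit Decreasing: [8,8] [8,8] [8,7] [7,7,6] [7,7,6] → 5 containers.
Total size 87 m³; any packing needs at least ⌈87/20⌉ = 5 containers.
So 5 is already optimal.

0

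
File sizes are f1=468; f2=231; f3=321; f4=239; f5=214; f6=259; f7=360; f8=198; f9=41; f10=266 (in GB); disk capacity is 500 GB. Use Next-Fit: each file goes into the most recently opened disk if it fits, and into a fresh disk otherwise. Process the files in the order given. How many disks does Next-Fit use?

8 disks

f1 (468 GB) → disk 1 (remaining 32 GB)
f2 (231 GB) → disk 2 (remaining 269 GB)
f3 (321 GB) → disk 3 (remaining 179 GB)
f4 (239 GB) → disk 4 (remaining 261 GB)
f5 (214 GB) → disk 4 (remaining 47 GB)
f6 (259 GB) → disk 5 (remaining 241 GB)
f7 (360 GB) → disk 6 (remaining 140 GB)
f8 (198 GB) → disk 7 (remaining 302 GB)
f9 (41 GB) → disk 7 (remaining 261 GB)
f10 (266 GB) → disk 8 (remaining 234 GB)
Final disks: [468] [231] [321] [239,214] [259] [360] [198,41] [266].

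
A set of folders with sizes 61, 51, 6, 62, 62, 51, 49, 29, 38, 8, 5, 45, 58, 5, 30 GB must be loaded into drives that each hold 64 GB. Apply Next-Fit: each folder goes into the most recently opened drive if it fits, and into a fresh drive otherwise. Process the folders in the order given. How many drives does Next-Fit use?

11 drives

drive 1: place 61 GB, 3 GB left
drive 2: place 51 GB, 13 GB left
drive 2: place 6 GB, 7 GB left
drive 3: place 62 GB, 2 GB left
drive 4: place 62 GB, 2 GB left
drive 5: place 51 GB, 13 GB left
drive 6: place 49 GB, 15 GB left
drive 7: place 29 GB, 35 GB left
drive 8: place 38 GB, 26 GB left
drive 8: place 8 GB, 18 GB left
drive 8: place 5 GB, 13 GB left
drive 9: place 45 GB, 19 GB left
drive 10: place 58 GB, 6 GB left
drive 10: place 5 GB, 1 GB left
drive 11: place 30 GB, 34 GB left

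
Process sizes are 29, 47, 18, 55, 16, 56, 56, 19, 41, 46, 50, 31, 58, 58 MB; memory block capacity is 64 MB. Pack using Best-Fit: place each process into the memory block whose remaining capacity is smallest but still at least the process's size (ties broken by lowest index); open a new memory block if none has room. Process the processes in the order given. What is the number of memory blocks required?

11 memory blocks

Put 29 MB in memory block 1; 35 MB remain.
Put 47 MB in memory block 2; 17 MB remain.
Put 18 MB in memory block 1; 17 MB remain.
Put 55 MB in memory block 3; 9 MB remain.
Put 16 MB in memory block 1; 1 MB remain.
Put 56 MB in memory block 4; 8 MB remain.
Put 56 MB in memory block 5; 8 MB remain.
Put 19 MB in memory block 6; 45 MB remain.
Put 41 MB in memory block 6; 4 MB remain.
Put 46 MB in memory block 7; 18 MB remain.
Put 50 MB in memory block 8; 14 MB remain.
Put 31 MB in memory block 9; 33 MB remain.
Put 58 MB in memory block 10; 6 MB remain.
Put 58 MB in memory block 11; 6 MB remain.
Final memory blocks: [29,18,16] [47] [55] [56] [56] [19,41] [46] [50] [31] [58] [58].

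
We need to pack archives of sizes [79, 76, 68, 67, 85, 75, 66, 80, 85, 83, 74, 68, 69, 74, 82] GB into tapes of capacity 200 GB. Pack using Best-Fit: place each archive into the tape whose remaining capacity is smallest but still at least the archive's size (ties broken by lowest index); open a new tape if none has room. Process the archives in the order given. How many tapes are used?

8

79 GB → tape 1 (remaining 121 GB)
76 GB → tape 1 (remaining 45 GB)
68 GB → tape 2 (remaining 132 GB)
67 GB → tape 2 (remaining 65 GB)
85 GB → tape 3 (remaining 115 GB)
75 GB → tape 3 (remaining 40 GB)
66 GB → tape 4 (remaining 134 GB)
80 GB → tape 4 (remaining 54 GB)
85 GB → tape 5 (remaining 115 GB)
83 GB → tape 5 (remaining 32 GB)
74 GB → tape 6 (remaining 126 GB)
68 GB → tape 6 (remaining 58 GB)
69 GB → tape 7 (remaining 131 GB)
74 GB → tape 7 (remaining 57 GB)
82 GB → tape 8 (remaining 118 GB)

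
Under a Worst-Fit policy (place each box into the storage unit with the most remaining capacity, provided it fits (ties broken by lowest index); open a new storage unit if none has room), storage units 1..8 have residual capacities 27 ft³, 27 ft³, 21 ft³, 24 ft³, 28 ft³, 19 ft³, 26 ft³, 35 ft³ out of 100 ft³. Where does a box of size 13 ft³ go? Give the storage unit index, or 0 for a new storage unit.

8

Storage units with room: storage unit 1 (27 ft³), storage unit 2 (27 ft³), storage unit 3 (21 ft³), storage unit 4 (24 ft³), storage unit 5 (28 ft³), storage unit 6 (19 ft³), storage unit 7 (26 ft³), storage unit 8 (35 ft³).
Most room is storage unit 8 with 35 ft³ free.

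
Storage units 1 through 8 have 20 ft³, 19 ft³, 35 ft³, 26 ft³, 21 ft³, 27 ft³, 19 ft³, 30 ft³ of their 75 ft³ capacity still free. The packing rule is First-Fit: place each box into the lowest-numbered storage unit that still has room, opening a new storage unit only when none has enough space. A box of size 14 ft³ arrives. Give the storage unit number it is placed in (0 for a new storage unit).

Storage units with room: storage unit 1 (20 ft³), storage unit 2 (19 ft³), storage unit 3 (35 ft³), storage unit 4 (26 ft³), storage unit 5 (21 ft³), storage unit 6 (27 ft³), storage unit 7 (19 ft³), storage unit 8 (30 ft³).
The first with room is storage unit 1.

1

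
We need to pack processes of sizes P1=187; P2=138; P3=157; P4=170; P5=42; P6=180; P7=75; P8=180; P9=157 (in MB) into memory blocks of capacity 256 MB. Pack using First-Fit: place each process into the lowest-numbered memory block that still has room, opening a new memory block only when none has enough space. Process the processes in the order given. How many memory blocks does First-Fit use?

7

P1 (187 MB) → memory block 1 (remaining 69 MB)
P2 (138 MB) → memory block 2 (remaining 118 MB)
P3 (157 MB) → memory block 3 (remaining 99 MB)
P4 (170 MB) → memory block 4 (remaining 86 MB)
P5 (42 MB) → memory block 1 (remaining 27 MB)
P6 (180 MB) → memory block 5 (remaining 76 MB)
P7 (75 MB) → memory block 2 (remaining 43 MB)
P8 (180 MB) → memory block 6 (remaining 76 MB)
P9 (157 MB) → memory block 7 (remaining 99 MB)
Final memory blocks: [187,42] [138,75] [157] [170] [180] [180] [157].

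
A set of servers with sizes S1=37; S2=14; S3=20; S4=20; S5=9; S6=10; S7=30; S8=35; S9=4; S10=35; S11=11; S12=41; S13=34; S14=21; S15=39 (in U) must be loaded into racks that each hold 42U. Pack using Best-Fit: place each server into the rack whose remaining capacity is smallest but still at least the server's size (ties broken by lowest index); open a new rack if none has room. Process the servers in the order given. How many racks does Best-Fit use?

S1 (37U) → rack 1 (remaining 5U)
S2 (14U) → rack 2 (remaining 28U)
S3 (20U) → rack 2 (remaining 8U)
S4 (20U) → rack 3 (remaining 22U)
S5 (9U) → rack 3 (remaining 13U)
S6 (10U) → rack 3 (remaining 3U)
S7 (30U) → rack 4 (remaining 12U)
S8 (35U) → rack 5 (remaining 7U)
S9 (4U) → rack 1 (remaining 1U)
S10 (35U) → rack 6 (remaining 7U)
S11 (11U) → rack 4 (remaining 1U)
S12 (41U) → rack 7 (remaining 1U)
S13 (34U) → rack 8 (remaining 8U)
S14 (21U) → rack 9 (remaining 21U)
S15 (39U) → rack 10 (remaining 3U)

10 racks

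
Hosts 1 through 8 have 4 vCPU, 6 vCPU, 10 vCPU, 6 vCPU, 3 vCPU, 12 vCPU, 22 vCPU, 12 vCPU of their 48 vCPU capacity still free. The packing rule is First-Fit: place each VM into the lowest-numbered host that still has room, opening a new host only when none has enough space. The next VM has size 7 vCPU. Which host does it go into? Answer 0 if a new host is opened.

Hosts with room: host 3 (10 vCPU), host 6 (12 vCPU), host 7 (22 vCPU), host 8 (12 vCPU).
The first with room is host 3.

3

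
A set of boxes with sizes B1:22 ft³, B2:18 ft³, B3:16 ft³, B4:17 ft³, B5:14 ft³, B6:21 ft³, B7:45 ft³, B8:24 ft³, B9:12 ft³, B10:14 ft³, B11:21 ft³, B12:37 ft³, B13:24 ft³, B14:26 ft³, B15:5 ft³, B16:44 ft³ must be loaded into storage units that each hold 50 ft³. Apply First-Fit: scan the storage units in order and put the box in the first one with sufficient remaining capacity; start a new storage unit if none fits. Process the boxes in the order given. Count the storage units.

storage unit 1: place B1 (22 ft³), 28 ft³ left
storage unit 1: place B2 (18 ft³), 10 ft³ left
storage unit 2: place B3 (16 ft³), 34 ft³ left
storage unit 2: place B4 (17 ft³), 17 ft³ left
storage unit 2: place B5 (14 ft³), 3 ft³ left
storage unit 3: place B6 (21 ft³), 29 ft³ left
storage unit 4: place B7 (45 ft³), 5 ft³ left
storage unit 3: place B8 (24 ft³), 5 ft³ left
storage unit 5: place B9 (12 ft³), 38 ft³ left
storage unit 5: place B10 (14 ft³), 24 ft³ left
storage unit 5: place B11 (21 ft³), 3 ft³ left
storage unit 6: place B12 (37 ft³), 13 ft³ left
storage unit 7: place B13 (24 ft³), 26 ft³ left
storage unit 7: place B14 (26 ft³), 0 ft³ left
storage unit 1: place B15 (5 ft³), 5 ft³ left
storage unit 8: place B16 (44 ft³), 6 ft³ left

8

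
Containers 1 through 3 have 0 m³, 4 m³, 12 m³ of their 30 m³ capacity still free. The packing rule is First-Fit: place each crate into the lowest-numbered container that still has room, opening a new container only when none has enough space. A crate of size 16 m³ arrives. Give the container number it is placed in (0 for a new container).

No container has ≥ 16 m³ free, so a new container is opened.

0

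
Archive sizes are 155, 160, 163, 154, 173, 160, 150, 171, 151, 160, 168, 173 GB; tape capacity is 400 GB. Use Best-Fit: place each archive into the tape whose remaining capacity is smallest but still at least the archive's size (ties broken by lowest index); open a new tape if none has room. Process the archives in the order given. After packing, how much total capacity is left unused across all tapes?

462

Put 155 GB in tape 1; 245 GB remain.
Put 160 GB in tape 1; 85 GB remain.
Put 163 GB in tape 2; 237 GB remain.
Put 154 GB in tape 2; 83 GB remain.
Put 173 GB in tape 3; 227 GB remain.
Put 160 GB in tape 3; 67 GB remain.
Put 150 GB in tape 4; 250 GB remain.
Put 171 GB in tape 4; 79 GB remain.
Put 151 GB in tape 5; 249 GB remain.
Put 160 GB in tape 5; 89 GB remain.
Put 168 GB in tape 6; 232 GB remain.
Put 173 GB in tape 6; 59 GB remain.
6 tapes × 400 GB = 2400 GB; used 1938 GB; unused 462 GB.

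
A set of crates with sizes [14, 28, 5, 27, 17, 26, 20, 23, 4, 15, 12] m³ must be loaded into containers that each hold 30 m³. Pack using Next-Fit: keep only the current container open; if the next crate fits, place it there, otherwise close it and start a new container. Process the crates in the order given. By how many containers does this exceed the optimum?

2

Next-Fit: [14] [28] [5] [27] [17] [26] [20] [23,4] [15,12] → 9 containers.
Total size 191 m³; any packing needs at least ⌈191/30⌉ = 7 containers.
An optimal packing achieves that bound: [28] [27] [26,4] [23,5] [20] [17,12] [15,14] → 7 containers.
Excess: 9 − 7 = 2.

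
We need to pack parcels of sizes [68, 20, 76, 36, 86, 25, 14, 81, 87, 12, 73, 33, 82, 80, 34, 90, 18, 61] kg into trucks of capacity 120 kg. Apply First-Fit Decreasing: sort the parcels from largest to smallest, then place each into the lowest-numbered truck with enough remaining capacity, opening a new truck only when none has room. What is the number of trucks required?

10 trucks

Sorted descending: 90, 87, 86, 82, 81, 80, 76, 73, 68, 61, 36, 34, 33, 25, 20, 18, 14, 12.
90 kg → truck 1 (remaining 30 kg)
87 kg → truck 2 (remaining 33 kg)
86 kg → truck 3 (remaining 34 kg)
82 kg → truck 4 (remaining 38 kg)
81 kg → truck 5 (remaining 39 kg)
80 kg → truck 6 (remaining 40 kg)
76 kg → truck 7 (remaining 44 kg)
73 kg → truck 8 (remaining 47 kg)
68 kg → truck 9 (remaining 52 kg)
61 kg → truck 10 (remaining 59 kg)
36 kg → truck 4 (remaining 2 kg)
34 kg → truck 3 (remaining 0 kg)
33 kg → truck 2 (remaining 0 kg)
25 kg → truck 1 (remaining 5 kg)
20 kg → truck 5 (remaining 19 kg)
18 kg → truck 5 (remaining 1 kg)
14 kg → truck 6 (remaining 26 kg)
12 kg → truck 6 (remaining 14 kg)
Final trucks: [90,25] [87,33] [86,34] [82,36] [81,20,18] [80,14,12] [76] [73] [68] [61].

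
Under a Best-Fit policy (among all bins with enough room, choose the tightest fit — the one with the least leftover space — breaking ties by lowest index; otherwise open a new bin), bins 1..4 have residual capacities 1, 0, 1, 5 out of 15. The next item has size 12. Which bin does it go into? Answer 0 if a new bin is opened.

No bin has ≥ 12 free, so a new bin is opened.

0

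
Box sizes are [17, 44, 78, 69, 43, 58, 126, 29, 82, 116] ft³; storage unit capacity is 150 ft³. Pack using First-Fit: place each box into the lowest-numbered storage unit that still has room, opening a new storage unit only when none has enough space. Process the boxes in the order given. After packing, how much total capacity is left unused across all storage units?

88

17 ft³ → storage unit 1 (remaining 133 ft³)
44 ft³ → storage unit 1 (remaining 89 ft³)
78 ft³ → storage unit 1 (remaining 11 ft³)
69 ft³ → storage unit 2 (remaining 81 ft³)
43 ft³ → storage unit 2 (remaining 38 ft³)
58 ft³ → storage unit 3 (remaining 92 ft³)
126 ft³ → storage unit 4 (remaining 24 ft³)
29 ft³ → storage unit 2 (remaining 9 ft³)
82 ft³ → storage unit 3 (remaining 10 ft³)
116 ft³ → storage unit 5 (remaining 34 ft³)
5 storage units × 150 ft³ = 750 ft³; used 662 ft³; unused 88 ft³.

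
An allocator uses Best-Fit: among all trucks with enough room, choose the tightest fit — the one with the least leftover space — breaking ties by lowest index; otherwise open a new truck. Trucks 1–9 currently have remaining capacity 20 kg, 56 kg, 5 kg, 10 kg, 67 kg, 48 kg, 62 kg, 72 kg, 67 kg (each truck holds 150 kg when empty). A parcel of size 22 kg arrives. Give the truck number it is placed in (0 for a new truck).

6

Trucks with room: truck 2 (56 kg), truck 5 (67 kg), truck 6 (48 kg), truck 7 (62 kg), truck 8 (72 kg), truck 9 (67 kg).
Tightest fit is truck 6 with 48 kg free.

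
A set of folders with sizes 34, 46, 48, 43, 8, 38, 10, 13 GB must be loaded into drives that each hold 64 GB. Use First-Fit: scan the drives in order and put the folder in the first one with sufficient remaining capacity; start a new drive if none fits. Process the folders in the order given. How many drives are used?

34 GB → drive 1 (remaining 30 GB)
46 GB → drive 2 (remaining 18 GB)
48 GB → drive 3 (remaining 16 GB)
43 GB → drive 4 (remaining 21 GB)
8 GB → drive 1 (remaining 22 GB)
38 GB → drive 5 (remaining 26 GB)
10 GB → drive 1 (remaining 12 GB)
13 GB → drive 2 (remaining 5 GB)
Final drives: [34,8,10] [46,13] [48] [43] [38].

5 drives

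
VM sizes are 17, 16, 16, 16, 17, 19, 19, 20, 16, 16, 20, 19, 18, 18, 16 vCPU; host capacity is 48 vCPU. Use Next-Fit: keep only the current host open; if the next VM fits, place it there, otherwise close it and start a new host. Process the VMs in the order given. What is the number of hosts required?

8 hosts

host 1: place 17 vCPU, 31 vCPU left
host 1: place 16 vCPU, 15 vCPU left
host 2: place 16 vCPU, 32 vCPU left
host 2: place 16 vCPU, 16 vCPU left
host 3: place 17 vCPU, 31 vCPU left
host 3: place 19 vCPU, 12 vCPU left
host 4: place 19 vCPU, 29 vCPU left
host 4: place 20 vCPU, 9 vCPU left
host 5: place 16 vCPU, 32 vCPU left
host 5: place 16 vCPU, 16 vCPU left
host 6: place 20 vCPU, 28 vCPU left
host 6: place 19 vCPU, 9 vCPU left
host 7: place 18 vCPU, 30 vCPU left
host 7: place 18 vCPU, 12 vCPU left
host 8: place 16 vCPU, 32 vCPU left
Final hosts: [17,16] [16,16] [17,19] [19,20] [16,16] [20,19] [18,18] [16].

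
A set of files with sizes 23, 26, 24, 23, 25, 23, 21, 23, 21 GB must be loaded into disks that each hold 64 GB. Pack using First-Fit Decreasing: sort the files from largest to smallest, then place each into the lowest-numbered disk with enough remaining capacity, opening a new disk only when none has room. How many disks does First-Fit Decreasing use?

5

Sorted descending: 26, 25, 24, 23, 23, 23, 23, 21, 21.
disk 1: place 26 GB, 38 GB left
disk 1: place 25 GB, 13 GB left
disk 2: place 24 GB, 40 GB left
disk 2: place 23 GB, 17 GB left
disk 3: place 23 GB, 41 GB left
disk 3: place 23 GB, 18 GB left
disk 4: place 23 GB, 41 GB left
disk 4: place 21 GB, 20 GB left
disk 5: place 21 GB, 43 GB left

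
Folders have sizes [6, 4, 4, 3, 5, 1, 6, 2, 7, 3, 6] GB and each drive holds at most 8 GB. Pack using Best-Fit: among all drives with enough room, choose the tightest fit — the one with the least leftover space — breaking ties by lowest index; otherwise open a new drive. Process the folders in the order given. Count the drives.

drive 1: place 6 GB, 2 GB left
drive 2: place 4 GB, 4 GB left
drive 2: place 4 GB, 0 GB left
drive 3: place 3 GB, 5 GB left
drive 3: place 5 GB, 0 GB left
drive 1: place 1 GB, 1 GB left
drive 4: place 6 GB, 2 GB left
drive 4: place 2 GB, 0 GB left
drive 5: place 7 GB, 1 GB left
drive 6: place 3 GB, 5 GB left
drive 7: place 6 GB, 2 GB left

7 drives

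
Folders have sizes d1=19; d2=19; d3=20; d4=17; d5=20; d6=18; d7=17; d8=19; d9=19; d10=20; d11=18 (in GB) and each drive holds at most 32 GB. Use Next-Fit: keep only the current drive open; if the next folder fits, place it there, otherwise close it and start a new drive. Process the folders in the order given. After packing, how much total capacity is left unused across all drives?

Put d1 (19 GB) in drive 1; 13 GB remain.
Put d2 (19 GB) in drive 2; 13 GB remain.
Put d3 (20 GB) in drive 3; 12 GB remain.
Put d4 (17 GB) in drive 4; 15 GB remain.
Put d5 (20 GB) in drive 5; 12 GB remain.
Put d6 (18 GB) in drive 6; 14 GB remain.
Put d7 (17 GB) in drive 7; 15 GB remain.
Put d8 (19 GB) in drive 8; 13 GB remain.
Put d9 (19 GB) in drive 9; 13 GB remain.
Put d10 (20 GB) in drive 10; 12 GB remain.
Put d11 (18 GB) in drive 11; 14 GB remain.
11 drives × 32 GB = 352 GB; used 206 GB; unused 146 GB.

146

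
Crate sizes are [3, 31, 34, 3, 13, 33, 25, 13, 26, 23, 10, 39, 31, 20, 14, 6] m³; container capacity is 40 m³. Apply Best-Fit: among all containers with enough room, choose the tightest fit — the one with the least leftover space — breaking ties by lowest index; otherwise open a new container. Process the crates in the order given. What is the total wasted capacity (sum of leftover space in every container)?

Put 3 m³ in container 1; 37 m³ remain.
Put 31 m³ in container 1; 6 m³ remain.
Put 34 m³ in container 2; 6 m³ remain.
Put 3 m³ in container 1; 3 m³ remain.
Put 13 m³ in container 3; 27 m³ remain.
Put 33 m³ in container 4; 7 m³ remain.
Put 25 m³ in container 3; 2 m³ remain.
Put 13 m³ in container 5; 27 m³ remain.
Put 26 m³ in container 5; 1 m³ remain.
Put 23 m³ in container 6; 17 m³ remain.
Put 10 m³ in container 6; 7 m³ remain.
Put 39 m³ in container 7; 1 m³ remain.
Put 31 m³ in container 8; 9 m³ remain.
Put 20 m³ in container 9; 20 m³ remain.
Put 14 m³ in container 9; 6 m³ remain.
Put 6 m³ in container 2; 0 m³ remain.
9 containers × 40 m³ = 360 m³; used 324 m³; unused 36 m³.

36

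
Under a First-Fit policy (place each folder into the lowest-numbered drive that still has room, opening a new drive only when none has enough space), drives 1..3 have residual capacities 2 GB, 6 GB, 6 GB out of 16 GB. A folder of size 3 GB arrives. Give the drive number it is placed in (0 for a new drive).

Drives with room: drive 2 (6 GB), drive 3 (6 GB).
The first with room is drive 2.

2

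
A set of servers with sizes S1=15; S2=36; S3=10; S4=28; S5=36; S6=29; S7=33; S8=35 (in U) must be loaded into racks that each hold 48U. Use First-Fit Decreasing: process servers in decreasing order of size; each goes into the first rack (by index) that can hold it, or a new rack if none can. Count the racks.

6

Sorted descending: 36, 36, 35, 33, 29, 28, 15, 10.
36U → rack 1 (remaining 12U)
36U → rack 2 (remaining 12U)
35U → rack 3 (remaining 13U)
33U → rack 4 (remaining 15U)
29U → rack 5 (remaining 19U)
28U → rack 6 (remaining 20U)
15U → rack 4 (remaining 0U)
10U → rack 1 (remaining 2U)
Final racks: [36,10] [36] [35] [33,15] [29] [28].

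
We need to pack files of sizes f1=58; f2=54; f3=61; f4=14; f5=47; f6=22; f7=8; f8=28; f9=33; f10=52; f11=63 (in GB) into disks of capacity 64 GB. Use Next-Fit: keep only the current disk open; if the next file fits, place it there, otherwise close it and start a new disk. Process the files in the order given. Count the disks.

8 disks

Put f1 (58 GB) in disk 1; 6 GB remain.
Put f2 (54 GB) in disk 2; 10 GB remain.
Put f3 (61 GB) in disk 3; 3 GB remain.
Put f4 (14 GB) in disk 4; 50 GB remain.
Put f5 (47 GB) in disk 4; 3 GB remain.
Put f6 (22 GB) in disk 5; 42 GB remain.
Put f7 (8 GB) in disk 5; 34 GB remain.
Put f8 (28 GB) in disk 5; 6 GB remain.
Put f9 (33 GB) in disk 6; 31 GB remain.
Put f10 (52 GB) in disk 7; 12 GB remain.
Put f11 (63 GB) in disk 8; 1 GB remain.
Final disks: [58] [54] [61] [14,47] [22,8,28] [33] [52] [63].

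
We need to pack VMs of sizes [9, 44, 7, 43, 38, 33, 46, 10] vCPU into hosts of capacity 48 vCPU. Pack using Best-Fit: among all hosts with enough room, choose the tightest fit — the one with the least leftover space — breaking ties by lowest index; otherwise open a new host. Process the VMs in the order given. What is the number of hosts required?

6 hosts

Put 9 vCPU in host 1; 39 vCPU remain.
Put 44 vCPU in host 2; 4 vCPU remain.
Put 7 vCPU in host 1; 32 vCPU remain.
Put 43 vCPU in host 3; 5 vCPU remain.
Put 38 vCPU in host 4; 10 vCPU remain.
Put 33 vCPU in host 5; 15 vCPU remain.
Put 46 vCPU in host 6; 2 vCPU remain.
Put 10 vCPU in host 4; 0 vCPU remain.
Final hosts: [9,7] [44] [43] [38,10] [33] [46].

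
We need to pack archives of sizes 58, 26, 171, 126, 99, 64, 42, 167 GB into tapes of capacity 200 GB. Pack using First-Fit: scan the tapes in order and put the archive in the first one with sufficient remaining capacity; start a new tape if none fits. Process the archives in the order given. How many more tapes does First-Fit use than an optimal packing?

1

First-Fit: [58,26,99] [171] [126,64] [42] [167] → 5 tapes.
Total size 753 GB; any packing needs at least ⌈753/200⌉ = 4 tapes.
An optimal packing achieves that bound: [171,26] [167] [126,64] [99,58,42] → 4 tapes.
Excess: 5 − 4 = 1.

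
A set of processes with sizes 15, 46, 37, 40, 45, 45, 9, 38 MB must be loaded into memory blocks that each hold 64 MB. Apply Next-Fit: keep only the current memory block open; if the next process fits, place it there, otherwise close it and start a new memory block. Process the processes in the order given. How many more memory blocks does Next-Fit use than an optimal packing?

Next-Fit: [15,46] [37] [40] [45] [45,9] [38] → 6 memory blocks.
6 processes exceed 32 MB (half the capacity), and no two of those can share a memory block, so at least 6 memory blocks are needed.
So 6 is already optimal.

0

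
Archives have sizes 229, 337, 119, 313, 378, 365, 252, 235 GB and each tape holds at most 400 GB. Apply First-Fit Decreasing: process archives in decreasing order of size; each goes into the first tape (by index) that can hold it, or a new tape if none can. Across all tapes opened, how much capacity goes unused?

572

Sorted descending: 378, 365, 337, 313, 252, 235, 229, 119.
Put 378 GB in tape 1; 22 GB remain.
Put 365 GB in tape 2; 35 GB remain.
Put 337 GB in tape 3; 63 GB remain.
Put 313 GB in tape 4; 87 GB remain.
Put 252 GB in tape 5; 148 GB remain.
Put 235 GB in tape 6; 165 GB remain.
Put 229 GB in tape 7; 171 GB remain.
Put 119 GB in tape 5; 29 GB remain.
7 tapes × 400 GB = 2800 GB; used 2228 GB; unused 572 GB.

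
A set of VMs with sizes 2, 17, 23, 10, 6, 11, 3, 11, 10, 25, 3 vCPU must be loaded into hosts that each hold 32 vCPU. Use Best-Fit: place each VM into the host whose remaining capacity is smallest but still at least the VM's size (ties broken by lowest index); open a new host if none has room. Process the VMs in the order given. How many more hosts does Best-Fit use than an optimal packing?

0

Best-Fit: [2,17,10,3] [23,6,3] [11,11,10] [25] → 4 hosts.
Total size 121 vCPU; any packing needs at least ⌈121/32⌉ = 4 hosts.
So 4 is already optimal.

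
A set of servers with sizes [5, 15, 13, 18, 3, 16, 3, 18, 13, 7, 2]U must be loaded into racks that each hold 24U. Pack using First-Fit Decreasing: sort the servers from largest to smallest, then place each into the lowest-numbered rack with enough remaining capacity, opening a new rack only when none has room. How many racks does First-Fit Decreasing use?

6 racks

Sorted descending: 18, 18, 16, 15, 13, 13, 7, 5, 3, 3, 2.
rack 1: place 18U, 6U left
rack 2: place 18U, 6U left
rack 3: place 16U, 8U left
rack 4: place 15U, 9U left
rack 5: place 13U, 11U left
rack 6: place 13U, 11U left
rack 3: place 7U, 1U left
rack 1: place 5U, 1U left
rack 2: place 3U, 3U left
rack 2: place 3U, 0U left
rack 4: place 2U, 7U left
Final racks: [18,5] [18,3,3] [16,7] [15,2] [13] [13].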